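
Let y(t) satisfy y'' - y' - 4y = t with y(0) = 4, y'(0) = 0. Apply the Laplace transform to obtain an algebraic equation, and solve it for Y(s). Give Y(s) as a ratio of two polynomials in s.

Y(s) = (4*s^3 - 4*s^2 + 1)/(s^4 - s^3 - 4*s^2)

Laplace-transform each side.
The derivative rules (L{y''} = s^2 Y - s·y(0) - y'(0) and L{y'} = sY - y(0), with y(0) = 4, y'(0) = 0) turn the left side into (s^2 - s - 4)Y - (4*s - 4).
The right side is L{t} = s^(-2).
So (s^2 - s - 4)Y = s^(-2) + (4*s - 4).
Isolate Y and clear denominators.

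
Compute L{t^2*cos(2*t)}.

L{cos(2t)} = s/(s^2 + 4).
Then apply L{t^2·g(t)} = (-1)^2 d^2/ds^2[G(s)] with G(s) = s/(s^2 + 4):
differentiating 2 times and applying the sign gives 2*s*(s^2 - 12)/(s^2 + 4)^3.

2*s*(s^2 - 12)/(s^2 + 4)^3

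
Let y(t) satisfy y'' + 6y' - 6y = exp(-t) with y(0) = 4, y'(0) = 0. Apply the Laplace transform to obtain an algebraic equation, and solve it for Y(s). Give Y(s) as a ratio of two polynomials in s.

Y(s) = (4*s^2 + 28*s + 25)/(s^3 + 7*s^2 - 6)

Take the Laplace transform of both sides.
The derivative rules (L{y''} = s^2 Y - s·y(0) - y'(0) and L{y'} = sY - y(0), with y(0) = 4, y'(0) = 0) turn the left side into (s^2 + 6*s - 6)Y - (4*s + 24).
The right side is L{exp(-t)} = 1/(s + 1).
So (s^2 + 6*s - 6)Y = 1/(s + 1) + (4*s + 24).
Solve for Y(s) and write it as one ratio of polynomials.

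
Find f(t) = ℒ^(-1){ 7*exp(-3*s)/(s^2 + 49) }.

f(t) = Heaviside(t - 3)*(sin(7*t - 21))

The factor e^(-3s) signals a time shift by c = 3 (second shifting theorem).
L{sin(7t)} = 7/(s^2 + 49), so L^-1{7/(s^2 + 49)} = sin(7*t).
Hence the inverse is u(t - 3) times that function evaluated at t - 3.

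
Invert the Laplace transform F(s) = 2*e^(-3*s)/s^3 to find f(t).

f(t) = Heaviside(t - 3)*((t - 3)^2)

The factor e^(-3s) signals a time shift by c = 3 (second shifting theorem).
L{t^2} = 2!/s^3 = 2/s^3, so L^-1{2/s^3} = t^2.
Hence the inverse is u(t - 3) times that function evaluated at t - 3.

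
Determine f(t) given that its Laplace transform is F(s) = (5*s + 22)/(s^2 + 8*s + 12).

f(t) = 3*exp(-2*t) + 2*exp(-6*t)

Factor the denominator: s^2 + 8*s + 12 = (s + 2)*(s + 6).
Partial fraction decomposition gives [3/(s + 2)] + [2/(s + 6)].
Invert each term: 3/(s + 2) ↔ 3e^(-2t); 2/(s + 6) ↔ 2e^(-6t).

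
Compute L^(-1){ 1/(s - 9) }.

exp(9*t)

Since L{e^(9t)} = 1/(s - 9), the inverse is exp(9*t).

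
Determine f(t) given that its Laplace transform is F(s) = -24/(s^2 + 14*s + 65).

f(t) = -6*exp(-7*t)*sin(4*t)

Rewrite the denominator: s^2 + 14*s + 65 = (s + 7)^2 + 16.
The form in (s + 7) signals a first-shifting-theorem factor e^(-7t).
Since L{sin(4t)} = 4/(s^2 + 16), the inverse is e^(-7*t)*sin(4*t), scaled by -6.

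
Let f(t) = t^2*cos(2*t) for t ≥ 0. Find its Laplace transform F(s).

L{cos(2t)} = s/(s^2 + 4).
Then apply L{t^2·g(t)} = (-1)^2 d^2/ds^2[G(s)] with G(s) = s/(s^2 + 4):
differentiating 2 times and applying the sign gives 2*s*(s^2 - 12)/(s^2 + 4)^3.

F(s) = 2*s*(s^2 - 12)/(s^2 + 4)^3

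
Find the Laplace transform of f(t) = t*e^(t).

L{e^(t)} = 1/(s - 1).
Then apply L{t·g(t)} = -d/ds[G(s)] with G(s) = 1/(s - 1):
differentiating 1 time and applying the sign gives (s - 1)^(-2).

(s - 1)^(-2)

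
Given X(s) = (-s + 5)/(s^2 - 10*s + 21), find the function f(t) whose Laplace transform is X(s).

f(t) = -exp(5*t)*cosh(2*t)

Rewrite the denominator: s^2 - 10*s + 21 = (s - 5)^2 - 4.
The form in (s - 5) signals a first-shifting-theorem factor e^(5t).
Since L{cosh(2t)} = s/(s^2 - 4), the inverse is e^(5*t)*cosh(2*t), scaled by -1.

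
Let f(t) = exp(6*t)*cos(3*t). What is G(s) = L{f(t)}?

G(s) = (s - 6)/((s - 6)^2 + 9)

L{cos(3t)} = s/(s^2 + 9).
By the first shifting theorem, multiplying by e^(6t) replaces s with s - 6.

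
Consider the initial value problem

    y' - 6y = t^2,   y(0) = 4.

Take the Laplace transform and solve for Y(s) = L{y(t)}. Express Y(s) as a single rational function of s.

Y(s) = (4*s^3 + 2)/(s^4 - 6*s^3)

Take the Laplace transform of both sides.
With L{y'} = sY - y(0) = sY - 4: the LHS transforms to (s - 6)Y - (4).
The right side is L{t^2} = 2/s^3.
So (s - 6)Y = 2/s^3 + (4).
Isolate Y and clear denominators.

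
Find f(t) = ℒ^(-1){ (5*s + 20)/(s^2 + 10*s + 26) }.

f(t) = -5*exp(-5*t)*sin(t) + 5*exp(-5*t)*cos(t)

Complete the square in the denominator: s^2 + 10*s + 26 = (s + 5)^2 + 1^2.
Split the numerator to match: 5*s + 20 = 5·(s + 5) - 5·1.
Invert each term: 5·(s + 5)/((s + 5)^2 + 1) ↔ 5e^(-5t)cos(t); -5·1/((s + 5)^2 + 1) ↔ -5e^(-5t)sin(t).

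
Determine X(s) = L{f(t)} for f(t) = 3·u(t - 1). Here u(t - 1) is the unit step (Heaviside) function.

By the second shifting theorem, L{u(t - c)·g(t - c)} = e^(-cs)·G(s) with c = 1 and G(s) = L{g(t)}.
L{3} = 3/s.

X(s) = 3*exp(-s)/s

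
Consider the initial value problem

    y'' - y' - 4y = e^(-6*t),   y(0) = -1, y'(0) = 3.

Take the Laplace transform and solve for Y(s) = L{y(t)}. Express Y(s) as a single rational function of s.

Take the Laplace transform of both sides.
Using L{y''} = s^2 Y - s·y(0) - y'(0) and L{y'} = sY - y(0), with y(0) = -1, y'(0) = 3, the left side becomes (s^2 - s - 4)Y - (-s + 4).
The right side is L{e^(-6*t)} = 1/(s + 6).
So (s^2 - s - 4)Y = 1/(s + 6) + (-s + 4).
Isolate Y and clear denominators.

Y(s) = (-s^2 - 2*s + 25)/(s^3 + 5*s^2 - 10*s - 24)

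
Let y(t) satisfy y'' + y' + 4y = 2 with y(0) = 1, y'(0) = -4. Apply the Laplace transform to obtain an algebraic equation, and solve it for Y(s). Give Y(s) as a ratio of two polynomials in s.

Y(s) = (s^2 - 3*s + 2)/(s^3 + s^2 + 4*s)

Transform both sides with L{·}.
Using L{y''} = s^2 Y - s·y(0) - y'(0) and L{y'} = sY - y(0), with y(0) = 1, y'(0) = -4, the left side becomes (s^2 + s + 4)Y - (s - 3).
The right side is L{2} = 2/s.
So (s^2 + s + 4)Y = 2/s + (s - 3).
Divide through and combine into a single rational function.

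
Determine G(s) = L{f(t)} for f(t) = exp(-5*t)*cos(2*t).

L{cos(2t)} = s/(s^2 + 4).
By the first shifting theorem, multiplying by e^(-5t) replaces s with s + 5.

G(s) = (s + 5)/((s + 5)^2 + 4)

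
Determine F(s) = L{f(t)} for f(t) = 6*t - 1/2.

F(s) = -1/(2*s) + 6/s^2

The transform is linear, so treat each term independently.
(6)·[L{t} = 1!/s^2 = 1/s^2]; L{-1/2} = (-1/2)/s.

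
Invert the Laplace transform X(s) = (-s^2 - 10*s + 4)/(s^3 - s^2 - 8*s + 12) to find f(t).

Factor the denominator: s^3 - s^2 - 8*s + 12 = (s - 2)^2*(s + 3).
Partial fraction decomposition gives [-2/(s - 2)] + [-4/(s - 2)^2] + [1/(s + 3)].
Invert each term: -2/(s - 2) ↔ -2e^(2t); -4/(s - 2)^2 ↔ -4t·e^(2t); 1/(s + 3) ↔ e^(-3t).

f(t) = -4*t*exp(2*t) - 2*exp(2*t) + exp(-3*t)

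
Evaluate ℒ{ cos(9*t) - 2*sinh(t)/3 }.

The transform is linear, so treat each term independently.
(-2/3)·[L{sinh(t)} = 1/(s^2 - 1)]; L{cos(9t)} = s/(s^2 + 81).

s/(s^2 + 81) - 2/(3*(s^2 - 1))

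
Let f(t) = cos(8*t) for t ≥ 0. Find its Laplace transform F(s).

F(s) = s/(s^2 + 64)

L{cos(8t)} = s/(s^2 + 64).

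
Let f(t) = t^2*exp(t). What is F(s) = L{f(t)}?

L{e^(t)} = 1/(s - 1).
Then apply L{t^2·g(t)} = (-1)^2 d^2/ds^2[G(s)] with G(s) = 1/(s - 1):
differentiating 2 times and applying the sign gives 2/(s - 1)^3.

F(s) = 2/(s - 1)^3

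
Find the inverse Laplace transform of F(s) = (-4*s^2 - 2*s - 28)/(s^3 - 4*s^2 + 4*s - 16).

Factor the denominator: s^3 - 4*s^2 + 4*s - 16 = (s - 4)*(s^2 + 4).
Partial fraction decomposition gives [-5/(s - 4)] + [s/(s^2 + 4)] + [2/(s^2 + 4)].
Invert each term: -5/(s - 4) ↔ -5e^(4t); 1·s/(s^2 + 4) ↔ cos(2t); 1·2/(s^2 + 4) ↔ sin(2t).

-5*exp(4*t) + sin(2*t) + cos(2*t)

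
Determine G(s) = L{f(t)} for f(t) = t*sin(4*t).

L{sin(4t)} = 4/(s^2 + 16).
Then apply L{t·g(t)} = -d/ds[H(s)] with H(s) = 4/(s^2 + 16):
differentiating 1 time and applying the sign gives 8*s/(s^2 + 16)^2.

G(s) = 8*s/(s^2 + 16)^2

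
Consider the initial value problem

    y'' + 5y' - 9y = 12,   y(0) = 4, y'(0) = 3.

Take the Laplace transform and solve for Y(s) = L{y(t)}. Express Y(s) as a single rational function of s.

Y(s) = (4*s^2 + 23*s + 12)/(s^3 + 5*s^2 - 9*s)

Laplace-transform each side.
With L{y''} = s^2 Y - s·y(0) - y'(0) and L{y'} = sY - y(0), with y(0) = 4, y'(0) = 3: the LHS transforms to (s^2 + 5*s - 9)Y - (4*s + 23).
The right side is L{12} = 12/s.
So (s^2 + 5*s - 9)Y = 12/s + (4*s + 23).
Solve for Y(s) and write it as one ratio of polynomials.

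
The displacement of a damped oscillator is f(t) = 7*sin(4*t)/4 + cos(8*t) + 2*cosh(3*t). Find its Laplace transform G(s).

G(s) = s/(s^2 + 64) + 2*s/(s^2 - 9) + 7/(s^2 + 16)

By linearity of the Laplace transform, transform each term separately.
L{cos(8t)} = s/(s^2 + 64); (2)·[L{cosh(3t)} = s/(s^2 - 9)]; (7/4)·[L{sin(4t)} = 4/(s^2 + 16)].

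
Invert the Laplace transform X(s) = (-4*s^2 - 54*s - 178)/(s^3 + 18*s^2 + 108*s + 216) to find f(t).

f(t) = t^2*exp(-6*t) - 6*t*exp(-6*t) - 4*exp(-6*t)

Factor the denominator: s^3 + 18*s^2 + 108*s + 216 = (s + 6)^3.
Partial fraction decomposition gives [-4/(s + 6)] + [-6/(s + 6)^2] + [2/(s + 6)^3].
Invert each term: -4/(s + 6) ↔ -4e^(-6t); -6/(s + 6)^2 ↔ -6t·e^(-6t); 2/(s + 6)^3 ↔ (1)t^2·e^(-6t).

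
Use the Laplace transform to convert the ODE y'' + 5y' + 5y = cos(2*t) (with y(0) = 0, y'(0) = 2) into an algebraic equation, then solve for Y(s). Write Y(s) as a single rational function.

Take the Laplace transform of both sides.
The derivative rules (L{y''} = s^2 Y - s·y(0) - y'(0) and L{y'} = sY - y(0), with y(0) = 0, y'(0) = 2) turn the left side into (s^2 + 5*s + 5)Y - (2).
The right side is L{cos(2*t)} = s/(s^2 + 4).
So (s^2 + 5*s + 5)Y = s/(s^2 + 4) + (2).
Solve for Y(s) and write it as one ratio of polynomials.

Y(s) = (2*s^2 + s + 8)/(s^4 + 5*s^3 + 9*s^2 + 20*s + 20)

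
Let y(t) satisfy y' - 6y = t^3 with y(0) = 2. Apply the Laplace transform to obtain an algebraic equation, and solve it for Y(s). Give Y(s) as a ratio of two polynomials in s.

Take the Laplace transform of both sides.
Using L{y'} = sY - y(0) = sY - 2, the left side becomes (s - 6)Y - (2).
The right side is L{t^3} = 6/s^4.
So (s - 6)Y = 6/s^4 + (2).
Divide through and combine into a single rational function.

Y(s) = (2*s^4 + 6)/(s^5 - 6*s^4)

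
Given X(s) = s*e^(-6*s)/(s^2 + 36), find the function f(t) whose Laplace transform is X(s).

f(t) = Heaviside(t - 6)*(cos(6*t - 36))

The factor e^(-6s) signals a time shift by c = 6 (second shifting theorem).
L{cos(6t)} = s/(s^2 + 36), so L^-1{s/(s^2 + 36)} = cos(6*t).
Hence the inverse is u(t - 6) times that function evaluated at t - 6.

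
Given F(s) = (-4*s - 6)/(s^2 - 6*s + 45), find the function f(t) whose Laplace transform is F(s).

Complete the square in the denominator: s^2 - 6*s + 45 = (s - 3)^2 + 6^2.
Split the numerator to match: -4*s - 6 = -4·(s - 3) - 3·6.
Invert each term: -4·(s - 3)/((s - 3)^2 + 36) ↔ -4e^(3t)cos(6t); -3·6/((s - 3)^2 + 36) ↔ -3e^(3t)sin(6t).

f(t) = -3*exp(3*t)*sin(6*t) - 4*exp(3*t)*cos(6*t)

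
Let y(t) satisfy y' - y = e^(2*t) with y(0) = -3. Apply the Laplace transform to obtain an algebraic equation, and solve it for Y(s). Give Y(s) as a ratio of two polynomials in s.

Laplace-transform each side.
The derivative rules (L{y'} = sY - y(0) = sY - (-3)) turn the left side into (s - 1)Y - (-3).
The right side is L{e^(2*t)} = 1/(s - 2).
So (s - 1)Y = 1/(s - 2) + (-3).
Divide through and combine into a single rational function.

Y(s) = (-3*s + 7)/(s^2 - 3*s + 2)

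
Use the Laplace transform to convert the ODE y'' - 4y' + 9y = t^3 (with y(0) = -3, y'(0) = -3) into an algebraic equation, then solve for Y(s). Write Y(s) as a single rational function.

Take the Laplace transform of both sides.
Using L{y''} = s^2 Y - s·y(0) - y'(0) and L{y'} = sY - y(0), with y(0) = -3, y'(0) = -3, the left side becomes (s^2 - 4*s + 9)Y - (-3*s + 9).
The right side is L{t^3} = 6/s^4.
So (s^2 - 4*s + 9)Y = 6/s^4 + (-3*s + 9).
Divide through and combine into a single rational function.

Y(s) = (-3*s^5 + 9*s^4 + 6)/(s^6 - 4*s^5 + 9*s^4)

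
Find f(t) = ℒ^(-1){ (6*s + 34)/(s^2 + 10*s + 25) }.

Factor the denominator: s^2 + 10*s + 25 = (s + 5)^2.
Partial fraction decomposition gives [6/(s + 5)] + [4/(s + 5)^2].
Invert each term: 6/(s + 5) ↔ 6e^(-5t); 4/(s + 5)^2 ↔ 4t·e^(-5t).

f(t) = 4*t*exp(-5*t) + 6*exp(-5*t)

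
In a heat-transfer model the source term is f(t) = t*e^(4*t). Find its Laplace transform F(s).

L{e^(4t)} = 1/(s - 4).
Then apply L{t·g(t)} = -d/ds[G(s)] with G(s) = 1/(s - 4):
differentiating 1 time and applying the sign gives (s - 4)^(-2).

F(s) = (s - 4)^(-2)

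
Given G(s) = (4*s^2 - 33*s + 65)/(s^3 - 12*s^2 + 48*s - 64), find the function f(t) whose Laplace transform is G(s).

Factor the denominator: s^3 - 12*s^2 + 48*s - 64 = (s - 4)^3.
Partial fraction decomposition gives [4/(s - 4)] + [-1/(s - 4)^2] + [-3/(s - 4)^3].
Invert each term: 4/(s - 4) ↔ 4e^(4t); -1/(s - 4)^2 ↔ -t·e^(4t); -3/(s - 4)^3 ↔ (-3/2)t^2·e^(4t).

f(t) = -3*t^2*exp(4*t)/2 - t*exp(4*t) + 4*exp(4*t)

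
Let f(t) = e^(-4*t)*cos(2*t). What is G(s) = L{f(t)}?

L{cos(2t)} = s/(s^2 + 4).
By the first shifting theorem, multiplying by e^(-4t) replaces s with s + 4.

G(s) = (s + 4)/((s + 4)^2 + 4)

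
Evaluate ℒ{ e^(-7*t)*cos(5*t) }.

L{cos(5t)} = s/(s^2 + 25).
By the first shifting theorem, multiplying by e^(-7t) replaces s with s + 7.

(s + 7)/((s + 7)^2 + 25)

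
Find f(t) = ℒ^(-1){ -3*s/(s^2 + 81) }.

Since L{cos(9t)} = s/(s^2 + 81), the inverse is cos(9*t), scaled by -3.

f(t) = -3*cos(9*t)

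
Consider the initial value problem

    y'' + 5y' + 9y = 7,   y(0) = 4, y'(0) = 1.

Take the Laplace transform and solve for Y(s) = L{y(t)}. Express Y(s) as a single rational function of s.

Apply the Laplace transform to the equation.
Using L{y''} = s^2 Y - s·y(0) - y'(0) and L{y'} = sY - y(0), with y(0) = 4, y'(0) = 1, the left side becomes (s^2 + 5*s + 9)Y - (4*s + 21).
The right side is L{7} = 7/s.
So (s^2 + 5*s + 9)Y = 7/s + (4*s + 21).
Solve for Y(s) and write it as one ratio of polynomials.

Y(s) = (4*s^2 + 21*s + 7)/(s^3 + 5*s^2 + 9*s)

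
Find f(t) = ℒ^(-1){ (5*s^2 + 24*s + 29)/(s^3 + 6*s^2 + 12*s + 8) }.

f(t) = t^2*exp(-2*t)/2 + 4*t*exp(-2*t) + 5*exp(-2*t)

Factor the denominator: s^3 + 6*s^2 + 12*s + 8 = (s + 2)^3.
Partial fraction decomposition gives [5/(s + 2)] + [4/(s + 2)^2] + [(s + 2)^(-3)].
Invert each term: 5/(s + 2) ↔ 5e^(-2t); 4/(s + 2)^2 ↔ 4t·e^(-2t); 1/(s + 2)^3 ↔ (1/2)t^2·e^(-2t).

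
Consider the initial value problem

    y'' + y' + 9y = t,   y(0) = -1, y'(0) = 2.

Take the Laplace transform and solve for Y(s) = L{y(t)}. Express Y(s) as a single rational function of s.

Y(s) = (-s^3 + s^2 + 1)/(s^4 + s^3 + 9*s^2)

Laplace-transform each side.
Using L{y''} = s^2 Y - s·y(0) - y'(0) and L{y'} = sY - y(0), with y(0) = -1, y'(0) = 2, the left side becomes (s^2 + s + 9)Y - (-s + 1).
The right side is L{t} = s^(-2).
So (s^2 + s + 9)Y = s^(-2) + (-s + 1).
Solve for Y(s) and write it as one ratio of polynomials.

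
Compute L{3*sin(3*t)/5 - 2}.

9/(5*(s^2 + 9)) - 2/s

By linearity of the Laplace transform, transform each term separately.
L{-2} = -2/s; (3/5)·[L{sin(3t)} = 3/(s^2 + 9)].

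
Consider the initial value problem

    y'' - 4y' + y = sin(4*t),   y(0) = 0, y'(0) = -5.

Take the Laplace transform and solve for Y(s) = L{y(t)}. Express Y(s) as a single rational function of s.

Y(s) = (-5*s^2 - 76)/(s^4 - 4*s^3 + 17*s^2 - 64*s + 16)

Laplace-transform each side.
With L{y''} = s^2 Y - s·y(0) - y'(0) and L{y'} = sY - y(0), with y(0) = 0, y'(0) = -5: the LHS transforms to (s^2 - 4*s + 1)Y - (-5).
The right side is L{sin(4*t)} = 4/(s^2 + 16).
So (s^2 - 4*s + 1)Y = 4/(s^2 + 16) + (-5).
Isolate Y and clear denominators.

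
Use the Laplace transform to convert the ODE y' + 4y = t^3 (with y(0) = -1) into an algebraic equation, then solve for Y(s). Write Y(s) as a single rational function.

Laplace-transform each side.
The derivative rules (L{y'} = sY - y(0) = sY - (-1)) turn the left side into (s + 4)Y - (-1).
The right side is L{t^3} = 6/s^4.
So (s + 4)Y = 6/s^4 + (-1).
Divide through and combine into a single rational function.

Y(s) = (-s^4 + 6)/(s^5 + 4*s^4)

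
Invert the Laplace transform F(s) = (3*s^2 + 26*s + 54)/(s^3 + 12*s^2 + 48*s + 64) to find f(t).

f(t) = -t^2*exp(-4*t) + 2*t*exp(-4*t) + 3*exp(-4*t)

Factor the denominator: s^3 + 12*s^2 + 48*s + 64 = (s + 4)^3.
Partial fraction decomposition gives [3/(s + 4)] + [2/(s + 4)^2] + [-2/(s + 4)^3].
Invert each term: 3/(s + 4) ↔ 3e^(-4t); 2/(s + 4)^2 ↔ 2t·e^(-4t); -2/(s + 4)^3 ↔ (-1)t^2·e^(-4t).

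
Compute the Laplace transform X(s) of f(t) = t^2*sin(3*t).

X(s) = 18*(s^2 - 3)/(s^2 + 9)^3

L{sin(3t)} = 3/(s^2 + 9).
Then apply L{t^2·g(t)} = (-1)^2 d^2/ds^2[G(s)] with G(s) = 3/(s^2 + 9):
differentiating 2 times and applying the sign gives 18*(s^2 - 3)/(s^2 + 9)^3.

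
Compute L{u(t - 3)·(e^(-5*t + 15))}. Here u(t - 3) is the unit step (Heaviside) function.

exp(-3*s)/(s + 5)

By the second shifting theorem, L{u(t - c)·g(t - c)} = e^(-cs)·G(s) with c = 3 and G(s) = L{g(t)}.
L{e^(-5t)} = 1/(s + 5).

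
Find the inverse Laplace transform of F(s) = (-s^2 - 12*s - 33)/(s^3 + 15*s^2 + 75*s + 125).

t^2*exp(-5*t) - 2*t*exp(-5*t) - exp(-5*t)

Factor the denominator: s^3 + 15*s^2 + 75*s + 125 = (s + 5)^3.
Partial fraction decomposition gives [-1/(s + 5)] + [-2/(s + 5)^2] + [2/(s + 5)^3].
Invert each term: -1/(s + 5) ↔ -e^(-5t); -2/(s + 5)^2 ↔ -2t·e^(-5t); 2/(s + 5)^3 ↔ (1)t^2·e^(-5t).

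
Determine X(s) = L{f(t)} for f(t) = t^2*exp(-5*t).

L{e^(-5t)} = 1/(s + 5).
Then apply L{t^2·g(t)} = (-1)^2 d^2/ds^2[G(s)] with G(s) = 1/(s + 5):
differentiating 2 times and applying the sign gives 2/(s + 5)^3.

X(s) = 2/(s + 5)^3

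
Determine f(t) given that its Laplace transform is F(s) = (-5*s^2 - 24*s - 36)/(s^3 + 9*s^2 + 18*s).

f(t) = -2 + exp(-3*t) - 4*exp(-6*t)

Factor the denominator: s^3 + 9*s^2 + 18*s = s*(s + 3)*(s + 6).
Partial fraction decomposition gives [-4/(s + 6)] + [1/(s + 3)] + [-2/s].
Invert each term: -4/(s + 6) ↔ -4e^(-6t); 1/(s + 3) ↔ e^(-3t); -2/(s - 0) ↔ -2e^(0t).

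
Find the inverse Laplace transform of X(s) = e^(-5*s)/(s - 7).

Heaviside(t - 5)*(exp(7*t - 35))

The factor e^(-5s) signals a time shift by c = 5 (second shifting theorem).
L{e^(7t)} = 1/(s - 7), so L^-1{1/(s - 7)} = e^(7*t).
Hence the inverse is u(t - 5) times that function evaluated at t - 5.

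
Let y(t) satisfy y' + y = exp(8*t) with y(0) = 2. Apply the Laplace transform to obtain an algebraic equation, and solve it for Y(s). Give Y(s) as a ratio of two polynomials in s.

Transform both sides with L{·}.
Using L{y'} = sY - y(0) = sY - 2, the left side becomes (s + 1)Y - (2).
The right side is L{exp(8*t)} = 1/(s - 8).
So (s + 1)Y = 1/(s - 8) + (2).
Isolate Y and clear denominators.

Y(s) = (2*s - 15)/(s^2 - 7*s - 8)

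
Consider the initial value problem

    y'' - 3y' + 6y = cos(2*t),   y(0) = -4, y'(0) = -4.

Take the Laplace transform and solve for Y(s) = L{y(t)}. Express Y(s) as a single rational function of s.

Transform both sides with L{·}.
Using L{y''} = s^2 Y - s·y(0) - y'(0) and L{y'} = sY - y(0), with y(0) = -4, y'(0) = -4, the left side becomes (s^2 - 3*s + 6)Y - (-4*s + 8).
The right side is L{cos(2*t)} = s/(s^2 + 4).
So (s^2 - 3*s + 6)Y = s/(s^2 + 4) + (-4*s + 8).
Isolate Y and clear denominators.

Y(s) = (-4*s^3 + 8*s^2 - 15*s + 32)/(s^4 - 3*s^3 + 10*s^2 - 12*s + 24)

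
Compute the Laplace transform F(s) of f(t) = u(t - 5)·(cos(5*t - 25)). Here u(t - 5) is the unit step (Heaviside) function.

F(s) = s*exp(-5*s)/(s^2 + 25)

By the second shifting theorem, L{u(t - c)·g(t - c)} = e^(-cs)·G(s) with c = 5 and G(s) = L{g(t)}.
L{cos(5t)} = s/(s^2 + 25).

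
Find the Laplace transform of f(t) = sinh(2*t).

2/(s^2 - 4)

L{sinh(2t)} = 2/(s^2 - 4).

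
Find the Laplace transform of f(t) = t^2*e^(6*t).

L{e^(6t)} = 1/(s - 6).
Then apply L{t^2·g(t)} = (-1)^2 d^2/ds^2[G(s)] with G(s) = 1/(s - 6):
differentiating 2 times and applying the sign gives 2/(s - 6)^3.

2/(s - 6)^3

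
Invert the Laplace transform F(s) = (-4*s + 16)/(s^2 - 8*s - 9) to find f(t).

Rewrite the denominator: s^2 - 8*s - 9 = (s - 4)^2 - 25.
The form in (s - 4) signals a first-shifting-theorem factor e^(4t).
Since L{cosh(5t)} = s/(s^2 - 25), the inverse is e^(4*t)*cosh(5*t), scaled by -4.

f(t) = -4*exp(4*t)*cosh(5*t)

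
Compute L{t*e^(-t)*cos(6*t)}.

L{cos(6t)} = s/(s^2 + 36).
Multiplying by e^(-t) shifts s → s + 1, so L{e^(-t)*cos(6*t)} = (s + 1)/((s + 1)^2 + 36).
Then apply L{t·g(t)} = -d/ds[G(s)] with G(s) = (s + 1)/((s + 1)^2 + 36):
differentiating 1 time and applying the sign gives (s - 5)*(s + 7)/(s^2 + 2*s + 37)^2.

(s - 5)*(s + 7)/(s^2 + 2*s + 37)^2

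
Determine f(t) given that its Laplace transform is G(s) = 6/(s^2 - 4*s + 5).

f(t) = 6*exp(2*t)*sin(t)

Rewrite the denominator: s^2 - 4*s + 5 = (s - 2)^2 + 1.
The form in (s - 2) signals a first-shifting-theorem factor e^(2t).
Since L{sin(t)} = 1/(s^2 + 1), the inverse is e^(2*t)*sin(t), scaled by 6.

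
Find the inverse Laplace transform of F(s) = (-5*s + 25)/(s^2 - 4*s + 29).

Complete the square in the denominator: s^2 - 4*s + 29 = (s - 2)^2 + 5^2.
Split the numerator to match: -5*s + 25 = -5·(s - 2) + 3·5.
Invert each term: -5·(s - 2)/((s - 2)^2 + 25) ↔ -5e^(2t)cos(5t); 3·5/((s - 2)^2 + 25) ↔ 3e^(2t)sin(5t).

3*exp(2*t)*sin(5*t) - 5*exp(2*t)*cos(5*t)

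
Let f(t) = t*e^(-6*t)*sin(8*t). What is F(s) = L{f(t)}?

L{sin(8t)} = 8/(s^2 + 64).
Multiplying by e^(-6t) shifts s → s + 6, so L{e^(-6*t)*sin(8*t)} = 8/((s + 6)^2 + 64).
Then apply L{t·g(t)} = -d/ds[G(s)] with G(s) = 8/((s + 6)^2 + 64):
differentiating 1 time and applying the sign gives 16*(s + 6)/(s^2 + 12*s + 100)^2.

F(s) = 16*(s + 6)/(s^2 + 12*s + 100)^2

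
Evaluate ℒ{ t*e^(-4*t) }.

L{e^(-4t)} = 1/(s + 4).
Then apply L{t·g(t)} = -d/ds[H(s)] with H(s) = 1/(s + 4):
differentiating 1 time and applying the sign gives (s + 4)^(-2).

(s + 4)^(-2)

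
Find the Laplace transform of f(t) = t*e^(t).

(s - 1)^(-2)

L{e^(t)} = 1/(s - 1).
Then apply L{t·g(t)} = -d/ds[H(s)] with H(s) = 1/(s - 1):
differentiating 1 time and applying the sign gives (s - 1)^(-2).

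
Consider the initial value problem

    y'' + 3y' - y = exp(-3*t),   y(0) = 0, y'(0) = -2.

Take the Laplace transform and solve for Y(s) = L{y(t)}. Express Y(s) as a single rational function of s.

Y(s) = (-2*s - 5)/(s^3 + 6*s^2 + 8*s - 3)

Apply the Laplace transform to the equation.
The derivative rules (L{y''} = s^2 Y - s·y(0) - y'(0) and L{y'} = sY - y(0), with y(0) = 0, y'(0) = -2) turn the left side into (s^2 + 3*s - 1)Y - (-2).
The right side is L{exp(-3*t)} = 1/(s + 3).
So (s^2 + 3*s - 1)Y = 1/(s + 3) + (-2).
Divide through and combine into a single rational function.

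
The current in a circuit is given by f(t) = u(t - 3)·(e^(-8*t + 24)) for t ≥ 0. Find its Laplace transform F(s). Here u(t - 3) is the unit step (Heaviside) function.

By the second shifting theorem, L{u(t - c)·g(t - c)} = e^(-cs)·G(s) with c = 3 and G(s) = L{g(t)}.
L{e^(-8t)} = 1/(s + 8).

F(s) = exp(-3*s)/(s + 8)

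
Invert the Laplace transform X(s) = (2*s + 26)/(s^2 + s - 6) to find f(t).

f(t) = 6*exp(2*t) - 4*exp(-3*t)

Factor the denominator: s^2 + s - 6 = (s - 2)*(s + 3).
Partial fraction decomposition gives [6/(s - 2)] + [-4/(s + 3)].
Invert each term: 6/(s - 2) ↔ 6e^(2t); -4/(s + 3) ↔ -4e^(-3t).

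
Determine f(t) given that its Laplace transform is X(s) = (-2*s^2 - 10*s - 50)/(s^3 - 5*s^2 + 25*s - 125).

Factor the denominator: s^3 - 5*s^2 + 25*s - 125 = (s - 5)*(s^2 + 25).
Partial fraction decomposition gives [-3/(s - 5)] + [s/(s^2 + 25)] + [-5/(s^2 + 25)].
Invert each term: -3/(s - 5) ↔ -3e^(5t); 1·s/(s^2 + 25) ↔ cos(5t); -1·5/(s^2 + 25) ↔ -sin(5t).

f(t) = -3*exp(5*t) - sin(5*t) + cos(5*t)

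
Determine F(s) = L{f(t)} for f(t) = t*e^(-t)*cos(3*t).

F(s) = (s - 2)*(s + 4)/(s^2 + 2*s + 10)^2

L{cos(3t)} = s/(s^2 + 9).
Multiplying by e^(-t) shifts s → s + 1, so L{e^(-t)*cos(3*t)} = (s + 1)/((s + 1)^2 + 9).
Then apply L{t·g(t)} = -d/ds[G(s)] with G(s) = (s + 1)/((s + 1)^2 + 9):
differentiating 1 time and applying the sign gives (s - 2)*(s + 4)/(s^2 + 2*s + 10)^2.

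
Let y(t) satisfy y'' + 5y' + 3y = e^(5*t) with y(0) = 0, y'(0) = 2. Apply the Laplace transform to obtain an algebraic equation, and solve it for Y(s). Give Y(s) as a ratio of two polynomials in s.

Y(s) = (2*s - 9)/(s^3 - 22*s - 15)

Laplace-transform each side.
The derivative rules (L{y''} = s^2 Y - s·y(0) - y'(0) and L{y'} = sY - y(0), with y(0) = 0, y'(0) = 2) turn the left side into (s^2 + 5*s + 3)Y - (2).
The right side is L{e^(5*t)} = 1/(s - 5).
So (s^2 + 5*s + 3)Y = 1/(s - 5) + (2).
Solve for Y(s) and write it as one ratio of polynomials.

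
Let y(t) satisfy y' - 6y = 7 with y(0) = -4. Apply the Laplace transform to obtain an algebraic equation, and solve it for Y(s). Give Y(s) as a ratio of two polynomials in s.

Y(s) = (-4*s + 7)/(s^2 - 6*s)

Apply the Laplace transform to the equation.
Using L{y'} = sY - y(0) = sY - (-4), the left side becomes (s - 6)Y - (-4).
The right side is L{7} = 7/s.
So (s - 6)Y = 7/s + (-4).
Divide through and combine into a single rational function.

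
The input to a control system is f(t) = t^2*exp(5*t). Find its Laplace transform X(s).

X(s) = 2/(s - 5)^3

L{e^(5t)} = 1/(s - 5).
Then apply L{t^2·g(t)} = (-1)^2 d^2/ds^2[G(s)] with G(s) = 1/(s - 5):
differentiating 2 times and applying the sign gives 2/(s - 5)^3.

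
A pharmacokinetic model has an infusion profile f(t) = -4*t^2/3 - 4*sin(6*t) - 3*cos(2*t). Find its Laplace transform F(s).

By linearity of the Laplace transform, transform each term separately.
(-4/3)·[L{t^2} = 2!/s^3 = 2/s^3]; (-4)·[L{sin(6t)} = 6/(s^2 + 36)]; (-3)·[L{cos(2t)} = s/(s^2 + 4)].

F(s) = -3*s/(s^2 + 4) - 24/(s^2 + 36) - 8/(3*s^3)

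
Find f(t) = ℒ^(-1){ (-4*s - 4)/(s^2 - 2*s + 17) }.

f(t) = -2*exp(t)*sin(4*t) - 4*exp(t)*cos(4*t)

Complete the square in the denominator: s^2 - 2*s + 17 = (s - 1)^2 + 4^2.
Split the numerator to match: -4*s - 4 = -4·(s - 1) - 2·4.
Invert each term: -4·(s - 1)/((s - 1)^2 + 16) ↔ -4e^(t)cos(4t); -2·4/((s - 1)^2 + 16) ↔ -2e^(t)sin(4t).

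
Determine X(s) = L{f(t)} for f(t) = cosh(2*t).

L{cosh(2t)} = s/(s^2 - 4).

X(s) = s/(s^2 - 4)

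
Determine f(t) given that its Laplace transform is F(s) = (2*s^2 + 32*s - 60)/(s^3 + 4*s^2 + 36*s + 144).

f(t) = 2*sin(6*t) + 5*cos(6*t) - 3*exp(-4*t)

Factor the denominator: s^3 + 4*s^2 + 36*s + 144 = (s + 4)*(s^2 + 36).
Partial fraction decomposition gives [-3/(s + 4)] + [5*s/(s^2 + 36)] + [12/(s^2 + 36)].
Invert each term: -3/(s + 4) ↔ -3e^(-4t); 5·s/(s^2 + 36) ↔ 5cos(6t); 2·6/(s^2 + 36) ↔ 2sin(6t).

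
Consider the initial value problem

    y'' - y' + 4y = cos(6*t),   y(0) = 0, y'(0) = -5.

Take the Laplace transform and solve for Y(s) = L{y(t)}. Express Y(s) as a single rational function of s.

Y(s) = (-5*s^2 + s - 180)/(s^4 - s^3 + 40*s^2 - 36*s + 144)

Transform both sides with L{·}.
Using L{y''} = s^2 Y - s·y(0) - y'(0) and L{y'} = sY - y(0), with y(0) = 0, y'(0) = -5, the left side becomes (s^2 - s + 4)Y - (-5).
The right side is L{cos(6*t)} = s/(s^2 + 36).
So (s^2 - s + 4)Y = s/(s^2 + 36) + (-5).
Isolate Y and clear denominators.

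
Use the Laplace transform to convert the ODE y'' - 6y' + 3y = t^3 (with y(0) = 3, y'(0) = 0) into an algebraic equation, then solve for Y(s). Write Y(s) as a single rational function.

Y(s) = (3*s^5 - 18*s^4 + 6)/(s^6 - 6*s^5 + 3*s^4)

Transform both sides with L{·}.
With L{y''} = s^2 Y - s·y(0) - y'(0) and L{y'} = sY - y(0), with y(0) = 3, y'(0) = 0: the LHS transforms to (s^2 - 6*s + 3)Y - (3*s - 18).
The right side is L{t^3} = 6/s^4.
So (s^2 - 6*s + 3)Y = 6/s^4 + (3*s - 18).
Divide through and combine into a single rational function.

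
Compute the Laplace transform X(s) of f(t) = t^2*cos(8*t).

X(s) = 2*s*(s^2 - 192)/(s^2 + 64)^3

L{cos(8t)} = s/(s^2 + 64).
Then apply L{t^2·g(t)} = (-1)^2 d^2/ds^2[G(s)] with G(s) = s/(s^2 + 64):
differentiating 2 times and applying the sign gives 2*s*(s^2 - 192)/(s^2 + 64)^3.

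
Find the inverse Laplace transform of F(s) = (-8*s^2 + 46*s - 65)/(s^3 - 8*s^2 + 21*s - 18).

t*exp(3*t) - 3*exp(3*t) - 5*exp(2*t)

Factor the denominator: s^3 - 8*s^2 + 21*s - 18 = (s - 3)^2*(s - 2).
Partial fraction decomposition gives [-3/(s - 3)] + [(s - 3)^(-2)] + [-5/(s - 2)].
Invert each term: -3/(s - 3) ↔ -3e^(3t); 1/(s - 3)^2 ↔ t·e^(3t); -5/(s - 2) ↔ -5e^(2t).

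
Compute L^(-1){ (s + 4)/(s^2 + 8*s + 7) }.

exp(-4*t)*cosh(3*t)

Rewrite the denominator: s^2 + 8*s + 7 = (s + 4)^2 - 9.
The form in (s + 4) signals a first-shifting-theorem factor e^(-4t).
Since L{cosh(3t)} = s/(s^2 - 9), the inverse is e^(-4*t)*cosh(3*t).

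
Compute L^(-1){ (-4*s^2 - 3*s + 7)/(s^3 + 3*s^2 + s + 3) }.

Factor the denominator: s^3 + 3*s^2 + s + 3 = (s + 3)*(s^2 + 1).
Partial fraction decomposition gives [-2/(s + 3)] + [-2*s/(s^2 + 1)] + [3/(s^2 + 1)].
Invert each term: -2/(s + 3) ↔ -2e^(-3t); -2·s/(s^2 + 1) ↔ -2cos(t); 3·1/(s^2 + 1) ↔ 3sin(t).

3*sin(t) - 2*cos(t) - 2*exp(-3*t)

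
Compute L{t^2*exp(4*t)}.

2/(s - 4)^3

L{e^(4t)} = 1/(s - 4).
Then apply L{t^2·g(t)} = (-1)^2 d^2/ds^2[G(s)] with G(s) = 1/(s - 4):
differentiating 2 times and applying the sign gives 2/(s - 4)^3.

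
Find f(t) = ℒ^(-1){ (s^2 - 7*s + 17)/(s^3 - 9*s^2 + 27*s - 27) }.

f(t) = 5*t^2*exp(3*t)/2 - t*exp(3*t) + exp(3*t)

Factor the denominator: s^3 - 9*s^2 + 27*s - 27 = (s - 3)^3.
Partial fraction decomposition gives [1/(s - 3)] + [-1/(s - 3)^2] + [5/(s - 3)^3].
Invert each term: 1/(s - 3) ↔ e^(3t); -1/(s - 3)^2 ↔ -t·e^(3t); 5/(s - 3)^3 ↔ (5/2)t^2·e^(3t).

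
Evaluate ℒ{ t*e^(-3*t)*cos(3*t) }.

L{cos(3t)} = s/(s^2 + 9).
Multiplying by e^(-3t) shifts s → s + 3, so L{e^(-3*t)*cos(3*t)} = (s + 3)/((s + 3)^2 + 9).
Then apply L{t·g(t)} = -d/ds[G(s)] with G(s) = (s + 3)/((s + 3)^2 + 9):
differentiating 1 time and applying the sign gives s*(s + 6)/(s^2 + 6*s + 18)^2.

s*(s + 6)/(s^2 + 6*s + 18)^2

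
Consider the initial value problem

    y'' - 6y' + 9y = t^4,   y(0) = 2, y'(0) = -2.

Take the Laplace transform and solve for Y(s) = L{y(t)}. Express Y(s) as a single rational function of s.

Apply the Laplace transform to the equation.
The derivative rules (L{y''} = s^2 Y - s·y(0) - y'(0) and L{y'} = sY - y(0), with y(0) = 2, y'(0) = -2) turn the left side into (s^2 - 6*s + 9)Y - (2*s - 14).
The right side is L{t^4} = 24/s^5.
So (s^2 - 6*s + 9)Y = 24/s^5 + (2*s - 14).
Isolate Y and clear denominators.

Y(s) = (2*s^6 - 14*s^5 + 24)/(s^7 - 6*s^6 + 9*s^5)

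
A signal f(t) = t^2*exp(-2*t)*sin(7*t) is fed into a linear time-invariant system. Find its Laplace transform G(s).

G(s) = 14*(3*s^2 + 12*s - 37)/(s^2 + 4*s + 53)^3

L{sin(7t)} = 7/(s^2 + 49).
Multiplying by e^(-2t) shifts s → s + 2, so L{exp(-2*t)*sin(7*t)} = 7/((s + 2)^2 + 49).
Then apply L{t^2·g(t)} = (-1)^2 d^2/ds^2[H(s)] with H(s) = 7/((s + 2)^2 + 49):
differentiating 2 times and applying the sign gives 14*(3*s^2 + 12*s - 37)/(s^2 + 4*s + 53)^3.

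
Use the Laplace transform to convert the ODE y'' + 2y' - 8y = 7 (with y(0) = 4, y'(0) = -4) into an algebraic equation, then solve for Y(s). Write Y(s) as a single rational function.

Y(s) = (4*s^2 + 4*s + 7)/(s^3 + 2*s^2 - 8*s)

Laplace-transform each side.
With L{y''} = s^2 Y - s·y(0) - y'(0) and L{y'} = sY - y(0), with y(0) = 4, y'(0) = -4: the LHS transforms to (s^2 + 2*s - 8)Y - (4*s + 4).
The right side is L{7} = 7/s.
So (s^2 + 2*s - 8)Y = 7/s + (4*s + 4).
Divide through and combine into a single rational function.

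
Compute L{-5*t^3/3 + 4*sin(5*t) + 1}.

The transform is linear, so treat each term independently.
(-5/3)·[L{t^3} = 3!/s^4 = 6/s^4]; L{1} = 1/s; (4)·[L{sin(5t)} = 5/(s^2 + 25)].

20/(s^2 + 25) + 1/s - 10/s^4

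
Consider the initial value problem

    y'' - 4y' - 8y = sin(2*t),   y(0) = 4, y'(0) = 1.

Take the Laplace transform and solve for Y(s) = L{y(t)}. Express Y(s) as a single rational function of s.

Transform both sides with L{·}.
Using L{y''} = s^2 Y - s·y(0) - y'(0) and L{y'} = sY - y(0), with y(0) = 4, y'(0) = 1, the left side becomes (s^2 - 4*s - 8)Y - (4*s - 15).
The right side is L{sin(2*t)} = 2/(s^2 + 4).
So (s^2 - 4*s - 8)Y = 2/(s^2 + 4) + (4*s - 15).
Solve for Y(s) and write it as one ratio of polynomials.

Y(s) = (4*s^3 - 15*s^2 + 16*s - 58)/(s^4 - 4*s^3 - 4*s^2 - 16*s - 32)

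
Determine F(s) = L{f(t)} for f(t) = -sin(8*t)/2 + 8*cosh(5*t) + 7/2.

F(s) = 8*s/(s^2 - 25) - 4/(s^2 + 64) + 7/(2*s)

By linearity of the Laplace transform, transform each term separately.
(8)·[L{cosh(5t)} = s/(s^2 - 25)]; (-1/2)·[L{sin(8t)} = 8/(s^2 + 64)]; L{7/2} = (7/2)/s.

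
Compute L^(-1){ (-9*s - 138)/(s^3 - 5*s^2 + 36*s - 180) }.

-3*exp(5*t) + sin(6*t) + 3*cos(6*t)

Factor the denominator: s^3 - 5*s^2 + 36*s - 180 = (s - 5)*(s^2 + 36).
Partial fraction decomposition gives [-3/(s - 5)] + [3*s/(s^2 + 36)] + [6/(s^2 + 36)].
Invert each term: -3/(s - 5) ↔ -3e^(5t); 3·s/(s^2 + 36) ↔ 3cos(6t); 1·6/(s^2 + 36) ↔ sin(6t).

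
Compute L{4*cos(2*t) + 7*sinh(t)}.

4*s/(s^2 + 4) + 7/(s^2 - 1)

Apply the Laplace transform termwise.
(7)·[L{sinh(t)} = 1/(s^2 - 1)]; (4)·[L{cos(2t)} = s/(s^2 + 4)].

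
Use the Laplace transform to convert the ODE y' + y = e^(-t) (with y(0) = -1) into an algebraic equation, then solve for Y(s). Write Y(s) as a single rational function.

Y(s) = -s/(s^2 + 2*s + 1)

Laplace-transform each side.
Using L{y'} = sY - y(0) = sY - (-1), the left side becomes (s + 1)Y - (-1).
The right side is L{e^(-t)} = 1/(s + 1).
So (s + 1)Y = 1/(s + 1) + (-1).
Divide through and combine into a single rational function.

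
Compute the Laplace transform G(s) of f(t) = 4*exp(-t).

L{4} = 4/s.
By the first shifting theorem, multiplying by e^(-t) replaces s with s + 1.

G(s) = 4/(s + 1)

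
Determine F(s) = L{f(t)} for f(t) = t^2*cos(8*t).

L{cos(8t)} = s/(s^2 + 64).
Then apply L{t^2·g(t)} = (-1)^2 d^2/ds^2[G(s)] with G(s) = s/(s^2 + 64):
differentiating 2 times and applying the sign gives 2*s*(s^2 - 192)/(s^2 + 64)^3.

F(s) = 2*s*(s^2 - 192)/(s^2 + 64)^3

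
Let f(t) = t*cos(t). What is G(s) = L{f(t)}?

L{cos(t)} = s/(s^2 + 1).
Then apply L{t·g(t)} = -d/ds[H(s)] with H(s) = s/(s^2 + 1):
differentiating 1 time and applying the sign gives (s - 1)*(s + 1)/(s^2 + 1)^2.

G(s) = (s - 1)*(s + 1)/(s^2 + 1)^2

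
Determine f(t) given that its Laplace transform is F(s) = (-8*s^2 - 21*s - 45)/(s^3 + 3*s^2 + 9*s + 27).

Factor the denominator: s^3 + 3*s^2 + 9*s + 27 = (s + 3)*(s^2 + 9).
Partial fraction decomposition gives [-3/(s + 3)] + [-5*s/(s^2 + 9)] + [-6/(s^2 + 9)].
Invert each term: -3/(s + 3) ↔ -3e^(-3t); -5·s/(s^2 + 9) ↔ -5cos(3t); -2·3/(s^2 + 9) ↔ -2sin(3t).

f(t) = -2*sin(3*t) - 5*cos(3*t) - 3*exp(-3*t)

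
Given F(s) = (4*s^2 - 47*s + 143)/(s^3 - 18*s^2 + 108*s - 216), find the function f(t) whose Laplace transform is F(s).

Factor the denominator: s^3 - 18*s^2 + 108*s - 216 = (s - 6)^3.
Partial fraction decomposition gives [4/(s - 6)] + [(s - 6)^(-2)] + [5/(s - 6)^3].
Invert each term: 4/(s - 6) ↔ 4e^(6t); 1/(s - 6)^2 ↔ t·e^(6t); 5/(s - 6)^3 ↔ (5/2)t^2·e^(6t).

f(t) = 5*t^2*exp(6*t)/2 + t*exp(6*t) + 4*exp(6*t)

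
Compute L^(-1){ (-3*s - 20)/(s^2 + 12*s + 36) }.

Factor the denominator: s^2 + 12*s + 36 = (s + 6)^2.
Partial fraction decomposition gives [-3/(s + 6)] + [-2/(s + 6)^2].
Invert each term: -3/(s + 6) ↔ -3e^(-6t); -2/(s + 6)^2 ↔ -2t·e^(-6t).

-2*t*exp(-6*t) - 3*exp(-6*t)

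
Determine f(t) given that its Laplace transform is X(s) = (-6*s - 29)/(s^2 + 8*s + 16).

Factor the denominator: s^2 + 8*s + 16 = (s + 4)^2.
Partial fraction decomposition gives [-6/(s + 4)] + [-5/(s + 4)^2].
Invert each term: -6/(s + 4) ↔ -6e^(-4t); -5/(s + 4)^2 ↔ -5t·e^(-4t).

f(t) = -5*t*exp(-4*t) - 6*exp(-4*t)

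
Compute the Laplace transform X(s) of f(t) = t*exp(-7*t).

L{e^(-7t)} = 1/(s + 7).
Then apply L{t·g(t)} = -d/ds[G(s)] with G(s) = 1/(s + 7):
differentiating 1 time and applying the sign gives (s + 7)^(-2).

X(s) = (s + 7)^(-2)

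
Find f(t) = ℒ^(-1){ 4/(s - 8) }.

f(t) = 4*exp(8*t)

Since L{e^(8t)} = 1/(s - 8), the inverse is exp(8*t), scaled by 4.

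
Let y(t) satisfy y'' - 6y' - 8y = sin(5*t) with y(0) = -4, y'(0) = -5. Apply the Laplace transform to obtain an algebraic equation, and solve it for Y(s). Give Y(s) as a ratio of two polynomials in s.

Y(s) = (-4*s^3 + 19*s^2 - 100*s + 480)/(s^4 - 6*s^3 + 17*s^2 - 150*s - 200)

Transform both sides with L{·}.
The derivative rules (L{y''} = s^2 Y - s·y(0) - y'(0) and L{y'} = sY - y(0), with y(0) = -4, y'(0) = -5) turn the left side into (s^2 - 6*s - 8)Y - (-4*s + 19).
The right side is L{sin(5*t)} = 5/(s^2 + 25).
So (s^2 - 6*s - 8)Y = 5/(s^2 + 25) + (-4*s + 19).
Solve for Y(s) and write it as one ratio of polynomials.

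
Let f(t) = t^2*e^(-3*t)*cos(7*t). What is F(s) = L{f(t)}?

L{cos(7t)} = s/(s^2 + 49).
Multiplying by e^(-3t) shifts s → s + 3, so L{e^(-3*t)*cos(7*t)} = (s + 3)/((s + 3)^2 + 49).
Then apply L{t^2·g(t)} = (-1)^2 d^2/ds^2[G(s)] with G(s) = (s + 3)/((s + 3)^2 + 49):
differentiating 2 times and applying the sign gives 2*(s + 3)*(s^2 + 6*s - 138)/(s^2 + 6*s + 58)^3.

F(s) = 2*(s + 3)*(s^2 + 6*s - 138)/(s^2 + 6*s + 58)^3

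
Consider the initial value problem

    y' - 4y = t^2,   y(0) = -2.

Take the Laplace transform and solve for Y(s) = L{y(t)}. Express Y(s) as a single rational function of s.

Transform both sides with L{·}.
With L{y'} = sY - y(0) = sY - (-2): the LHS transforms to (s - 4)Y - (-2).
The right side is L{t^2} = 2/s^3.
So (s - 4)Y = 2/s^3 + (-2).
Isolate Y and clear denominators.

Y(s) = (-2*s^3 + 2)/(s^4 - 4*s^3)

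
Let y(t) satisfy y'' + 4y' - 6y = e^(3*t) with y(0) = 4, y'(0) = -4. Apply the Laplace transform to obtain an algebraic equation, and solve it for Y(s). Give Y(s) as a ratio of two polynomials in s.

Transform both sides with L{·}.
With L{y''} = s^2 Y - s·y(0) - y'(0) and L{y'} = sY - y(0), with y(0) = 4, y'(0) = -4: the LHS transforms to (s^2 + 4*s - 6)Y - (4*s + 12).
The right side is L{e^(3*t)} = 1/(s - 3).
So (s^2 + 4*s - 6)Y = 1/(s - 3) + (4*s + 12).
Isolate Y and clear denominators.

Y(s) = (4*s^2 - 35)/(s^3 + s^2 - 18*s + 18)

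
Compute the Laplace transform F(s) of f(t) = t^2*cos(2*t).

F(s) = 2*s*(s^2 - 12)/(s^2 + 4)^3

L{cos(2t)} = s/(s^2 + 4).
Then apply L{t^2·g(t)} = (-1)^2 d^2/ds^2[G(s)] with G(s) = s/(s^2 + 4):
differentiating 2 times and applying the sign gives 2*s*(s^2 - 12)/(s^2 + 4)^3.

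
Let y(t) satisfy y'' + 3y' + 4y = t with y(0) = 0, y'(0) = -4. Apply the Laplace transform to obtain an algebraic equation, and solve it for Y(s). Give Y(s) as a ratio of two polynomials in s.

Take the Laplace transform of both sides.
The derivative rules (L{y''} = s^2 Y - s·y(0) - y'(0) and L{y'} = sY - y(0), with y(0) = 0, y'(0) = -4) turn the left side into (s^2 + 3*s + 4)Y - (-4).
The right side is L{t} = s^(-2).
So (s^2 + 3*s + 4)Y = s^(-2) + (-4).
Divide through and combine into a single rational function.

Y(s) = (-4*s^2 + 1)/(s^4 + 3*s^3 + 4*s^2)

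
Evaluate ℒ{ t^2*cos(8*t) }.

L{cos(8t)} = s/(s^2 + 64).
Then apply L{t^2·g(t)} = (-1)^2 d^2/ds^2[G(s)] with G(s) = s/(s^2 + 64):
differentiating 2 times and applying the sign gives 2*s*(s^2 - 192)/(s^2 + 64)^3.

2*s*(s^2 - 192)/(s^2 + 64)^3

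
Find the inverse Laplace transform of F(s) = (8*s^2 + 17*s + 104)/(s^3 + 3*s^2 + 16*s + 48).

2*sin(4*t) + 3*cos(4*t) + 5*exp(-3*t)

Factor the denominator: s^3 + 3*s^2 + 16*s + 48 = (s + 3)*(s^2 + 16).
Partial fraction decomposition gives [5/(s + 3)] + [3*s/(s^2 + 16)] + [8/(s^2 + 16)].
Invert each term: 5/(s + 3) ↔ 5e^(-3t); 3·s/(s^2 + 16) ↔ 3cos(4t); 2·4/(s^2 + 16) ↔ 2sin(4t).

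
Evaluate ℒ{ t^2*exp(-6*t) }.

L{e^(-6t)} = 1/(s + 6).
Then apply L{t^2·g(t)} = (-1)^2 d^2/ds^2[G(s)] with G(s) = 1/(s + 6):
differentiating 2 times and applying the sign gives 2/(s + 6)^3.

2/(s + 6)^3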